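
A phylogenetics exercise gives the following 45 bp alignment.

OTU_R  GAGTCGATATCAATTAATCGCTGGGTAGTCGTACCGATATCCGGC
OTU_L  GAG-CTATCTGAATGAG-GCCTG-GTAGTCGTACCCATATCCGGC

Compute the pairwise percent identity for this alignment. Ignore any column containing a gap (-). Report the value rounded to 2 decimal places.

80.95%

Excluding the 3 gap columns leaves 42 comparable sites.
Differing sites — 6:G/T; 9:A/C; 11:C/G; 15:T/G; 17:A/G; 19:C/G; 20:G/C; 36:G/C.
34 of the 42 comparable sites match, so the percent identity is 34/42 × 100 = 80.95%.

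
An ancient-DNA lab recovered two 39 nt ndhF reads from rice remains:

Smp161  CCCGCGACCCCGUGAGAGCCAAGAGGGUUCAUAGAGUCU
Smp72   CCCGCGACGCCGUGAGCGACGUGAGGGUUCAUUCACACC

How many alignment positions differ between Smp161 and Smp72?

Mismatches occur at site 9 (C→G), site 17 (A→C), site 19 (C→A), site 21 (A→G), site 22 (A→U), site 33 (A→U), site 34 (G→C), site 36 (G→C), site 37 (U→A), site 39 (U→C).
That gives 10 mismatches out of 39 aligned sites, so the Hamming distance is 10.

10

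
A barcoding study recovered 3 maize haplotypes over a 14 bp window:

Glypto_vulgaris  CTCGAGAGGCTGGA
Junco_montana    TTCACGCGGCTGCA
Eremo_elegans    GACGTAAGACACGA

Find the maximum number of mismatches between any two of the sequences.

Pairwise Hamming distances:
  Glypto_vulgaris vs Junco_montana: 5
  Glypto_vulgaris vs Eremo_elegans: 7
  Junco_montana vs Eremo_elegans: 10
The largest is 10, between Junco_montana and Eremo_elegans.

10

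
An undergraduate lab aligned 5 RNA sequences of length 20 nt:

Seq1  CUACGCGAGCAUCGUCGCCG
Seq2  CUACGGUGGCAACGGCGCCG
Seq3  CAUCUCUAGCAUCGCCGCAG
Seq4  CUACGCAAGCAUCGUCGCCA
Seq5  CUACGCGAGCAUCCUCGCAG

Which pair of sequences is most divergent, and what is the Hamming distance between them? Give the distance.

Pairwise Hamming distances:
  Seq1 vs Seq2: 5
  Seq1 vs Seq3: 6
  Seq1 vs Seq4: 2
  Seq1 vs Seq5: 2
  Seq2 vs Seq3: 8
  Seq2 vs Seq4: 6
  Seq2 vs Seq5: 7
  Seq3 vs Seq4: 7
  Seq3 vs Seq5: 6
  Seq4 vs Seq5: 4
The largest is 8, between Seq2 and Seq3.

8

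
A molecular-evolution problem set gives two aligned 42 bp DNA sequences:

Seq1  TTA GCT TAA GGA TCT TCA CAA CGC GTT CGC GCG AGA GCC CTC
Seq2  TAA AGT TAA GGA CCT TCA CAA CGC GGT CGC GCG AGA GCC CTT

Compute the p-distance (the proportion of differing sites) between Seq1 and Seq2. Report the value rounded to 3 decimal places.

0.143

Differing sites — 2:T/A; 4:G/A; 5:C/G; 13:T/C; 26:T/G; 42:C/T.
There are 6 differences over 42 sites, so p = 6/42 = 0.143.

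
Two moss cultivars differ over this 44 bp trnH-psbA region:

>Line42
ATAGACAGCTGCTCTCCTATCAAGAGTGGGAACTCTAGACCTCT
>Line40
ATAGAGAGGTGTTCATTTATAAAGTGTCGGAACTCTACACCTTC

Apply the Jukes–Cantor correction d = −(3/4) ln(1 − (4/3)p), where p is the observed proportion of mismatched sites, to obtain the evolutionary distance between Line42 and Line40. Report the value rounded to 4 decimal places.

The sequences differ at positions 6 (C/G), 9 (C/G), 12 (C/T), 15 (T/A), 16 (C/T), 17 (C/T), 21 (C/A), 25 (A/T), 28 (G/C), 38 (G/C), 43 (C/T), 44 (T/C).
p = 12/44 = 0.272727.
d = −0.75 · ln(1 − (4/3)·0.272727) = −0.75 · ln(0.636364) = −0.75 · (-0.451985) = 0.3390.

0.3390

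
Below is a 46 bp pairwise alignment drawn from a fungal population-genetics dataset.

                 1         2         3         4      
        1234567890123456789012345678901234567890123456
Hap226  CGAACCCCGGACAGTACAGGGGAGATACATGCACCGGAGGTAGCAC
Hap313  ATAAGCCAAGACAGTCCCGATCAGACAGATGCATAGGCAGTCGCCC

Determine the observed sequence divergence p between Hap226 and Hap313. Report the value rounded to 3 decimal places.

0.391

Mismatches occur at site 1 (C↔A), site 2 (G↔T), site 5 (C↔G), site 8 (C↔A), site 9 (G↔A), site 16 (A↔C), site 18 (A↔C), site 20 (G↔A), site 21 (G↔T), site 22 (G↔C), site 26 (T↔C), site 28 (C↔G), site 34 (C↔T), site 35 (C↔A), site 38 (A↔C), site 39 (G↔A), site 42 (A↔C), site 45 (A↔C).
There are 18 differences over 46 sites, so p = 18/46 = 0.391.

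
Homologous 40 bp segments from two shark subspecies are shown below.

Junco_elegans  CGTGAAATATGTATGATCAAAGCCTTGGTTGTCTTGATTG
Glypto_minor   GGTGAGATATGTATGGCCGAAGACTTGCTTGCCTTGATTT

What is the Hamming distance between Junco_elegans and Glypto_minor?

The sequences differ at positions 1 (C/G), 6 (A/G), 16 (A/G), 17 (T/C), 19 (A/G), 23 (C/A), 28 (G/C), 32 (T/C), 40 (G/T).
That gives 9 mismatches out of 40 aligned sites, so the Hamming distance is 9.

9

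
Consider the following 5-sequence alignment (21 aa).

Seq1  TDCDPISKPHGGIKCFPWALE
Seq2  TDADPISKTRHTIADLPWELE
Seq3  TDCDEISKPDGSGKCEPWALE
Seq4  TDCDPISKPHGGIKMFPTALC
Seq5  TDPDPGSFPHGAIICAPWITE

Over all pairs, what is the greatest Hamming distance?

Pairwise Hamming distances:
  Seq1 vs Seq2: 9
  Seq1 vs Seq3: 5
  Seq1 vs Seq4: 3
  Seq1 vs Seq5: 8
  Seq2 vs Seq3: 11
  Seq2 vs Seq4: 11
  Seq2 vs Seq5: 12
  Seq3 vs Seq4: 8
  Seq3 vs Seq5: 11
  Seq4 vs Seq5: 11
The largest is 12, between Seq2 and Seq5.

12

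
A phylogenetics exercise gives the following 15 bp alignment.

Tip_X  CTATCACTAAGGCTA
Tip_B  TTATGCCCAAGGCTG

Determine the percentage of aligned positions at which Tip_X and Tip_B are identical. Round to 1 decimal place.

66.7%

The sequences differ at positions 1 (C/T), 5 (C/G), 6 (A/C), 8 (T/C), 15 (A/G).
10 of the 15 sites match, so the percent identity is 10/15 × 100 = 66.7%.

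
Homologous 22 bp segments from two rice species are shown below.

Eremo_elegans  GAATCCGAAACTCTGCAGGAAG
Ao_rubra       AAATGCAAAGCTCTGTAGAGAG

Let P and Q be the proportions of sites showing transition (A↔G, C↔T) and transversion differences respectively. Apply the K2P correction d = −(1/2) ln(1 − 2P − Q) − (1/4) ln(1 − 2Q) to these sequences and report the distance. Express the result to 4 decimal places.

0.4707

The sequences differ at positions 1 (G/A, transition), 5 (C/G, transversion), 7 (G/A, transition), 10 (A/G, transition), 16 (C/T, transition), 19 (G/A, transition), 20 (A/G, transition).
Of the 7 differences, 6 transitions and 1 transversion over 22 sites: P = 6/22 = 0.272727, Q = 1/22 = 0.045455.
d = −0.5·ln(0.409091) − 0.25·ln(0.909090) = −0.5·(-0.893818) − 0.25·(-0.095311) = 0.4707.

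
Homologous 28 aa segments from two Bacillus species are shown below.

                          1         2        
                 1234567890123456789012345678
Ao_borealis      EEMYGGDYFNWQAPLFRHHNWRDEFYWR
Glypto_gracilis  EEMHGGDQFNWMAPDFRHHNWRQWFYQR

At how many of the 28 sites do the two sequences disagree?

7

Mismatches occur at site 4 (Y/H), site 8 (Y/Q), site 12 (Q/M), site 15 (L/D), site 23 (D/Q), site 24 (E/W), site 27 (W/Q).
That gives 7 mismatches out of 28 aligned sites, so the Hamming distance is 7.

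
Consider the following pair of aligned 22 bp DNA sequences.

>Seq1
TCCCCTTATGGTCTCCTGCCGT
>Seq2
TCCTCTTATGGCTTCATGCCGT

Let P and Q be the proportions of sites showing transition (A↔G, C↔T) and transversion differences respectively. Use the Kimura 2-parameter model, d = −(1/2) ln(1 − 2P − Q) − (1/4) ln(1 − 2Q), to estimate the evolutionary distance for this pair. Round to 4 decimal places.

0.2153

The sequences differ at positions 4 (C/T, transition), 12 (T/C, transition), 13 (C/T, transition), 16 (C/A, transversion).
Of the 4 differences, 3 transitions and 1 transversion over 22 sites: P = 3/22 = 0.136364, Q = 1/22 = 0.045455.
d = −0.5·ln(0.681817) − 0.25·ln(0.909090) = −0.5·(-0.382994) − 0.25·(-0.095311) = 0.2153.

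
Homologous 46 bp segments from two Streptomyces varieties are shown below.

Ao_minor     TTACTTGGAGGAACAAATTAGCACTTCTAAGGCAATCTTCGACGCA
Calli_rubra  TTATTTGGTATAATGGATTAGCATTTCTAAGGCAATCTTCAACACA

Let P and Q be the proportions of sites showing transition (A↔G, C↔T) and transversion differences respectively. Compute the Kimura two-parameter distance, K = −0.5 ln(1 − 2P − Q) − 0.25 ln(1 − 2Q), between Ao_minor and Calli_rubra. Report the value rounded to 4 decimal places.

0.2710

Differing sites — 4:C/T (Ti); 9:A/T (Tv); 10:G/A (Ti); 11:G/T (Tv); 14:C/T (Ti); 15:A/G (Ti); 16:A/G (Ti); 24:C/T (Ti); 41:G/A (Ti); 44:G/A (Ti).
Of the 10 differences, 8 transitions and 2 transversions over 46 sites: P = 8/46 = 0.173913, Q = 2/46 = 0.043478.
d = −0.5·ln(0.608696) − 0.25·ln(0.913044) = −0.5·(-0.496436) − 0.25·(-0.090971) = 0.2710.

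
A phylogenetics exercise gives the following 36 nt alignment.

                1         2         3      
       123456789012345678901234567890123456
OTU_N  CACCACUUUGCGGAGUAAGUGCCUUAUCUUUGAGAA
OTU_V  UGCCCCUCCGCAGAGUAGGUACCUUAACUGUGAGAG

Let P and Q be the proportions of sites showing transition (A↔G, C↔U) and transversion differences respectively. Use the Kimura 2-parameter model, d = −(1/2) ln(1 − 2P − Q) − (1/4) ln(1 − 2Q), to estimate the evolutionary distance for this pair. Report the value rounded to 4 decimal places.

The sequences differ at positions 1 (C/U, transition), 2 (A/G, transition), 5 (A/C, transversion), 8 (U/C, transition), 9 (U/C, transition), 12 (G/A, transition), 18 (A/G, transition), 21 (G/A, transition), 27 (U/A, transversion), 30 (U/G, transversion), 36 (A/G, transition).
Of the 11 differences, 8 transitions and 3 transversions over 36 sites: P = 8/36 = 0.222222, Q = 3/36 = 0.083333.
d = −0.5·ln(0.472223) − 0.25·ln(0.833334) = −0.5·(-0.750304) − 0.25·(-0.182321) = 0.4207.

0.4207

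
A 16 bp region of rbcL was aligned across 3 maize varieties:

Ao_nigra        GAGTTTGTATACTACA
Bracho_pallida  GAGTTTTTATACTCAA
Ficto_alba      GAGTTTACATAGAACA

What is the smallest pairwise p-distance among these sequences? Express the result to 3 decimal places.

Pairwise Hamming distances:
  Ao_nigra vs Bracho_pallida: 3
  Ao_nigra vs Ficto_alba: 4
  Bracho_pallida vs Ficto_alba: 6
The smallest is 3 mismatches, between Ao_nigra and Bracho_pallida; p = 3/16 = 0.188.

0.188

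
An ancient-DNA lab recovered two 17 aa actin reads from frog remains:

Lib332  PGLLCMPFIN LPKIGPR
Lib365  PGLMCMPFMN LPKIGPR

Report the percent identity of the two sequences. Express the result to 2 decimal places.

Mismatches occur at site 4 (L/M), site 9 (I/M).
15 of the 17 sites match, so the percent identity is 15/17 × 100 = 88.24%.

88.24%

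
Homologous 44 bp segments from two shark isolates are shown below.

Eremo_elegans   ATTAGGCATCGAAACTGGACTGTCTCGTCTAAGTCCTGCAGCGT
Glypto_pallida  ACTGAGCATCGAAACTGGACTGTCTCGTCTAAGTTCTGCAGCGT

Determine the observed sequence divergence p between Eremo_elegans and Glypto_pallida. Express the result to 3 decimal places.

Mismatches occur at site 2 (T/C), site 4 (A/G), site 5 (G/A), site 35 (C/T).
There are 4 differences over 44 sites, so p = 4/44 = 0.091.

0.091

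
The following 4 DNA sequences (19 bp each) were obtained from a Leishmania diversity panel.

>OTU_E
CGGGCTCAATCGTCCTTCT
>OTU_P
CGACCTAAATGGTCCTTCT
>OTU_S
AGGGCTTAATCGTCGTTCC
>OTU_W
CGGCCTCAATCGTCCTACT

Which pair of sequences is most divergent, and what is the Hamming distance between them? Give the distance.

Pairwise Hamming distances:
  OTU_E vs OTU_P: 4
  OTU_E vs OTU_S: 4
  OTU_E vs OTU_W: 2
  OTU_P vs OTU_S: 7
  OTU_P vs OTU_W: 4
  OTU_S vs OTU_W: 6
The largest is 7, between OTU_P and OTU_S.

7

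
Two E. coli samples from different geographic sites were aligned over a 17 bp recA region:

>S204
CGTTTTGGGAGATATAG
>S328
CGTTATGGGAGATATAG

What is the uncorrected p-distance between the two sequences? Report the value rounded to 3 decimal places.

0.059

Differing sites — 5:T/A.
There are 1 differences over 17 sites, so p = 1/17 = 0.059.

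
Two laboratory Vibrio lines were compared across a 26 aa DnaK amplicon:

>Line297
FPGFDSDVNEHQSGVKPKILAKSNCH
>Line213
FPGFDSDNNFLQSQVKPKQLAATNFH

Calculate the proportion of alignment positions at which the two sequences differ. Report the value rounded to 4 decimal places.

Mismatches occur at site 8 (V→N), site 10 (E→F), site 11 (H→L), site 14 (G→Q), site 19 (I→Q), site 22 (K→A), site 23 (S→T), site 25 (C→F).
There are 8 differences over 26 sites, so p = 8/26 = 0.3077.

0.3077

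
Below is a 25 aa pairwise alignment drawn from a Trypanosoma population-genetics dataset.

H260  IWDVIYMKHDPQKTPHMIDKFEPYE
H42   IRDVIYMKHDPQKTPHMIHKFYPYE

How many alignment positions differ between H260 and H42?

Differing sites — 2:W/R; 19:D/H; 22:E/Y.
That gives 3 mismatches out of 25 aligned sites, so the Hamming distance is 3.

3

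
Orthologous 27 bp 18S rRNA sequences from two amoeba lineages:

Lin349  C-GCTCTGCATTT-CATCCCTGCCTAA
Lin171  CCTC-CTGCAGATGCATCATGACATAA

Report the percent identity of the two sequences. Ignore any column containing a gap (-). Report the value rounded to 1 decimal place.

Excluding the 3 gap columns leaves 24 comparable sites.
Mismatches occur at site 3 (G↔T), site 11 (T↔G), site 12 (T↔A), site 19 (C↔A), site 20 (C↔T), site 21 (T↔G), site 22 (G↔A), site 24 (C↔A).
16 of the 24 comparable sites match, so the percent identity is 16/24 × 100 = 66.7%.

66.7%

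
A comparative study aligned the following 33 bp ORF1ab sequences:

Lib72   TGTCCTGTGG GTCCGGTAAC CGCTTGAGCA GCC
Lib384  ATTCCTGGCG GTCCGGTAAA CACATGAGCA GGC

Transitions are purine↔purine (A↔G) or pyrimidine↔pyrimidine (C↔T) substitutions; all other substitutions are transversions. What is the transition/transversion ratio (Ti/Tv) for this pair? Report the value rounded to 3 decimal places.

0.143

The sequences differ at positions 1 (T/A, transversion), 2 (G/T, transversion), 8 (T/G, transversion), 9 (G/C, transversion), 20 (C/A, transversion), 22 (G/A, transition), 24 (T/A, transversion), 32 (C/G, transversion).
Of the 8 differences, 1 transition and 7 transversions, so Ti/Tv = 1/7 = 0.143.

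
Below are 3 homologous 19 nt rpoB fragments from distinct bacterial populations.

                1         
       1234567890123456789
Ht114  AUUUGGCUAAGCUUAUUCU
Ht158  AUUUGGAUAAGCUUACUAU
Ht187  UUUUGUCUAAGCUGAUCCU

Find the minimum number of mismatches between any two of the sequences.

3

Pairwise Hamming distances:
  Ht114 vs Ht158: 3
  Ht114 vs Ht187: 4
  Ht158 vs Ht187: 7
The smallest is 3, between Ht114 and Ht158.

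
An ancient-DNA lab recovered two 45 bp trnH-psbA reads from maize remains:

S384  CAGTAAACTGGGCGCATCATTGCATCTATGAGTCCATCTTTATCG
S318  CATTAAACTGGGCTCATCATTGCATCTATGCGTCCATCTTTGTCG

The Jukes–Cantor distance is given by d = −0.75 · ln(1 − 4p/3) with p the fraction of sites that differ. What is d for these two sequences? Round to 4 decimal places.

0.0946

Differing sites — 3:G/T; 14:G/T; 31:A/C; 42:A/G.
p = 4/45 = 0.088889.
d = −0.75 · ln(1 − (4/3)·0.088889) = −0.75 · ln(0.881481) = −0.75 · (-0.126152) = 0.0946.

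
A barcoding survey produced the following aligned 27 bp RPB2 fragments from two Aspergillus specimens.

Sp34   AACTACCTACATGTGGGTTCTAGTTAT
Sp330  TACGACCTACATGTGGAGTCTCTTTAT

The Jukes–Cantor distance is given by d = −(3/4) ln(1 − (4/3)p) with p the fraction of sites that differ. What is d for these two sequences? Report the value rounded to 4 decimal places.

Mismatches occur at site 1 (A→T), site 4 (T→G), site 17 (G→A), site 18 (T→G), site 22 (A→C), site 23 (G→T).
p = 6/27 = 0.222222.
d = −0.75 · ln(1 − (4/3)·0.222222) = −0.75 · ln(0.703704) = −0.75 · (-0.351397) = 0.2635.

0.2635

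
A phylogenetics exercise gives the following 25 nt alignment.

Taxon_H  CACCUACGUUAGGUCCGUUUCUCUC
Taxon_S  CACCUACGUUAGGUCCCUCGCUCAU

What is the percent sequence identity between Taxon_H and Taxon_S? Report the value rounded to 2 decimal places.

80.00%

The sequences differ at positions 17 (G/C), 19 (U/C), 20 (U/G), 24 (U/A), 25 (C/U).
20 of the 25 sites match, so the percent identity is 20/25 × 100 = 80.00%.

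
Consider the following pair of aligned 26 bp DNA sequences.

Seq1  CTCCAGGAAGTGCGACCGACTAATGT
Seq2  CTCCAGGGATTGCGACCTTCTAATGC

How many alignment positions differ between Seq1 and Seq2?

Differing sites — 8:A/G; 10:G/T; 18:G/T; 19:A/T; 26:T/C.
That gives 5 mismatches out of 26 aligned sites, so the Hamming distance is 5.

5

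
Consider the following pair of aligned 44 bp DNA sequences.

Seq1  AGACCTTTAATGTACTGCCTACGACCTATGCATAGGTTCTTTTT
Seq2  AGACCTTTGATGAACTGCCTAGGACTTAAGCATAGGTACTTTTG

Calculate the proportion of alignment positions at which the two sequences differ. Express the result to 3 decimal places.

0.159

Mismatches occur at site 9 (A↔G), site 13 (T↔A), site 22 (C↔G), site 26 (C↔T), site 29 (T↔A), site 38 (T↔A), site 44 (T↔G).
There are 7 differences over 44 sites, so p = 7/44 = 0.159.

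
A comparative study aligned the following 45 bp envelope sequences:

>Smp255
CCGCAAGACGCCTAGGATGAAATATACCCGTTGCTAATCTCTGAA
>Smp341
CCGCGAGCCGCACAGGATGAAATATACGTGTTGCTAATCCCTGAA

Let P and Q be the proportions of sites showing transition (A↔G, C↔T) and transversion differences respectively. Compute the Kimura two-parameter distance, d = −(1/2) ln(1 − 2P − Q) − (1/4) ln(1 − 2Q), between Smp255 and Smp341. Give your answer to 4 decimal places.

0.1759

The sequences differ at positions 5 (A/G, transition), 8 (A/C, transversion), 12 (C/A, transversion), 13 (T/C, transition), 28 (C/G, transversion), 29 (C/T, transition), 40 (T/C, transition).
Of the 7 differences, 4 transitions and 3 transversions over 45 sites: P = 4/45 = 0.088889, Q = 3/45 = 0.066667.
d = −0.5·ln(0.755555) − 0.25·ln(0.866666) = −0.5·(-0.280303) − 0.25·(-0.143102) = 0.1759.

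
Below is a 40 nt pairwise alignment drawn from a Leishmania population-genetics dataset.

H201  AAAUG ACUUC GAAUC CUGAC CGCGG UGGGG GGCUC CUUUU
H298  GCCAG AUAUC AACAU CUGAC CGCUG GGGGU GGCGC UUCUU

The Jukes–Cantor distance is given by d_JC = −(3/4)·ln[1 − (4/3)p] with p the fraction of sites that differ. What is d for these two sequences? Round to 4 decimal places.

The sequences differ at positions 1 (A/G), 2 (A/C), 3 (A/C), 4 (U/A), 7 (C/U), 8 (U/A), 11 (G/A), 13 (A/C), 14 (U/A), 15 (C/U), 24 (G/U), 26 (U/G), 30 (G/U), 34 (U/G), 36 (C/U), 38 (U/C).
p = 16/40 = 0.400000.
d = −0.75 · ln(1 − (4/3)·0.400000) = −0.75 · ln(0.466667) = −0.75 · (-0.762139) = 0.5716.

0.5716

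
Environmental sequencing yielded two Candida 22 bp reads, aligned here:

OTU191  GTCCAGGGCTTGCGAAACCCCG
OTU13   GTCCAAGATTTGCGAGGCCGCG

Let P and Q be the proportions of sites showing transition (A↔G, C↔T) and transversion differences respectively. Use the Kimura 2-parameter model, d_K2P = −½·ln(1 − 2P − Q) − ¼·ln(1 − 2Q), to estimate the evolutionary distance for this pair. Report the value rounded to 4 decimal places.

0.3704

Differing sites — 6:G/A (Ti); 8:G/A (Ti); 9:C/T (Ti); 16:A/G (Ti); 17:A/G (Ti); 20:C/G (Tv).
Of the 6 differences, 5 transitions and 1 transversion over 22 sites: P = 5/22 = 0.227273, Q = 1/22 = 0.045455.
d = −0.5·ln(0.499999) − 0.25·ln(0.909090) = −0.5·(-0.693149) − 0.25·(-0.095311) = 0.3704.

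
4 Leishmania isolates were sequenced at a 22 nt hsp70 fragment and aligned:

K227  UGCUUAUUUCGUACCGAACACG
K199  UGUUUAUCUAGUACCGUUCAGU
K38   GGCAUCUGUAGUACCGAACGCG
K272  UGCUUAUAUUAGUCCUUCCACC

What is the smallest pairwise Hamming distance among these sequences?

6

Pairwise Hamming distances:
  K227 vs K199: 7
  K227 vs K38: 6
  K227 vs K272: 9
  K199 vs K38: 10
  K199 vs K272: 10
  K38 vs K272: 13
The smallest is 6, between K227 and K38.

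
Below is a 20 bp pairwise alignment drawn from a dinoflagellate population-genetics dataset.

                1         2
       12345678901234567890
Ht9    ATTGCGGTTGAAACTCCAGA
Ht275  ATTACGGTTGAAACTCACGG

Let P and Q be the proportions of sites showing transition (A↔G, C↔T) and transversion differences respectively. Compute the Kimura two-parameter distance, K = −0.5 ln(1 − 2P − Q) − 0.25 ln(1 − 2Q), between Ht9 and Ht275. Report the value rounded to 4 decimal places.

Mismatches occur at site 4 (G↔A, transition), site 17 (C↔A, transversion), site 18 (A↔C, transversion), site 20 (A↔G, transition).
Of the 4 differences, 2 transitions and 2 transversions over 20 sites: P = 2/20 = 0.100000, Q = 2/20 = 0.100000.
d = −0.5·ln(0.700000) − 0.25·ln(0.800000) = −0.5·(-0.356675) − 0.25·(-0.223144) = 0.2341.

0.2341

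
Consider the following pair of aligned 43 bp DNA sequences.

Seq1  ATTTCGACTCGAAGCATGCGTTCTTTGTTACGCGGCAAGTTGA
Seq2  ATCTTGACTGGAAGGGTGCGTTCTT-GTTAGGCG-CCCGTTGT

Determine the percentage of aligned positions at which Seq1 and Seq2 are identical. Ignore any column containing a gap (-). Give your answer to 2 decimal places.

78.05%

Excluding the 2 gap columns leaves 41 comparable sites.
Differing sites — 3:T/C; 5:C/T; 10:C/G; 15:C/G; 16:A/G; 31:C/G; 37:A/C; 38:A/C; 43:A/T.
32 of the 41 comparable sites match, so the percent identity is 32/41 × 100 = 78.05%.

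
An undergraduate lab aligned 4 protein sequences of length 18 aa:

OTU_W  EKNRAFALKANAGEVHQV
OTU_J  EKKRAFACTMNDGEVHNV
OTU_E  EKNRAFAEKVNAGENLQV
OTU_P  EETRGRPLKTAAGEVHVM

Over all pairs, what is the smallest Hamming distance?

4

Pairwise Hamming distances:
  OTU_W vs OTU_J: 6
  OTU_W vs OTU_E: 4
  OTU_W vs OTU_P: 9
  OTU_J vs OTU_E: 8
  OTU_J vs OTU_P: 12
  OTU_E vs OTU_P: 12
The smallest is 4, between OTU_W and OTU_E.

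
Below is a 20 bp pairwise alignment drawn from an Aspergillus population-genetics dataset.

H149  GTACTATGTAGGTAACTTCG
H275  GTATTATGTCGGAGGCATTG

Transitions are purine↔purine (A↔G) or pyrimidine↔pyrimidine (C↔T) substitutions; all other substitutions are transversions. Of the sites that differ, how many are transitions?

4

The sequences differ at positions 4 (C/T, transition), 10 (A/C, transversion), 13 (T/A, transversion), 14 (A/G, transition), 15 (A/G, transition), 17 (T/A, transversion), 19 (C/T, transition).
Of the 7 differences, 4 transitions and 3 transversions, so the answer is 4.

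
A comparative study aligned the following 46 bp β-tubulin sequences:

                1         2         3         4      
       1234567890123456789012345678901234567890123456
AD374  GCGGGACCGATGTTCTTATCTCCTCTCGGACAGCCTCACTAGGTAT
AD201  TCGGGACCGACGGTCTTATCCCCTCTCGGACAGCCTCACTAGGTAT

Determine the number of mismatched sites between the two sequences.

4

The sequences differ at positions 1 (G/T), 11 (T/C), 13 (T/G), 21 (T/C).
That gives 4 mismatches out of 46 aligned sites, so the Hamming distance is 4.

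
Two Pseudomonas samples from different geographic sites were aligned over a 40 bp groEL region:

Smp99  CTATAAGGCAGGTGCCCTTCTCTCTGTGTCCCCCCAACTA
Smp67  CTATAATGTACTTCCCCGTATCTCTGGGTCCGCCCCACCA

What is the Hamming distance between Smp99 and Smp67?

Mismatches occur at site 7 (G↔T), site 9 (C↔T), site 11 (G↔C), site 12 (G↔T), site 14 (G↔C), site 18 (T↔G), site 20 (C↔A), site 27 (T↔G), site 32 (C↔G), site 36 (A↔C), site 39 (T↔C).
That gives 11 mismatches out of 40 aligned sites, so the Hamming distance is 11.

11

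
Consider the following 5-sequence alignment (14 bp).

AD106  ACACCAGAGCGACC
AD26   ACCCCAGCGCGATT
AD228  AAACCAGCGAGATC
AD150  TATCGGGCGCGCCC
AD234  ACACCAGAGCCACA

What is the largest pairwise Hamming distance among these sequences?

9

Pairwise Hamming distances:
  AD106 vs AD26: 4
  AD106 vs AD228: 4
  AD106 vs AD150: 7
  AD106 vs AD234: 2
  AD26 vs AD228: 4
  AD26 vs AD150: 8
  AD26 vs AD234: 5
  AD228 vs AD150: 7
  AD228 vs AD234: 6
  AD150 vs AD234: 9
The largest is 9, between AD150 and AD234.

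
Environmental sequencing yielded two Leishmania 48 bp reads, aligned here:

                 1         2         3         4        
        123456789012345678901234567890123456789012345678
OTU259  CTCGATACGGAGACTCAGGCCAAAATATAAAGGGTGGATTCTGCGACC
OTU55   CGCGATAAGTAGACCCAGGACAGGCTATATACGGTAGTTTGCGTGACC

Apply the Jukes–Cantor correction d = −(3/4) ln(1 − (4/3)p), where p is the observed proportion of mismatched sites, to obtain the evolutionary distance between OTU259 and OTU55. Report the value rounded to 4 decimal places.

0.4042

Mismatches occur at site 2 (T↔G), site 8 (C↔A), site 10 (G↔T), site 15 (T↔C), site 20 (C↔A), site 23 (A↔G), site 24 (A↔G), site 25 (A↔C), site 30 (A↔T), site 32 (G↔C), site 36 (G↔A), site 38 (A↔T), site 41 (C↔G), site 42 (T↔C), site 44 (C↔T).
p = 15/48 = 0.312500.
d = −0.75 · ln(1 − (4/3)·0.312500) = −0.75 · ln(0.583333) = −0.75 · (-0.538997) = 0.4042.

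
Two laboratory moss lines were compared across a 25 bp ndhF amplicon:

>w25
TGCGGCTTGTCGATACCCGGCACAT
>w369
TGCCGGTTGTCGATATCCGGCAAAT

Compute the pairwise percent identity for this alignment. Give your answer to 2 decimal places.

84.00%

Mismatches occur at site 4 (G↔C), site 6 (C↔G), site 16 (C↔T), site 23 (C↔A).
21 of the 25 sites match, so the percent identity is 21/25 × 100 = 84.00%.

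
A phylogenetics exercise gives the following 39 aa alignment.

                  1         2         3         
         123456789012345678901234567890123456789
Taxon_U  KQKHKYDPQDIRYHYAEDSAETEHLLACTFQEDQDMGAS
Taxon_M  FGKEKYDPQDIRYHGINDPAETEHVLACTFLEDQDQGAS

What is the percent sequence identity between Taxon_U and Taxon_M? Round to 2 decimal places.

The sequences differ at positions 1 (K/F), 2 (Q/G), 4 (H/E), 15 (Y/G), 16 (A/I), 17 (E/N), 19 (S/P), 25 (L/V), 31 (Q/L), 36 (M/Q).
29 of the 39 sites match, so the percent identity is 29/39 × 100 = 74.36%.

74.36%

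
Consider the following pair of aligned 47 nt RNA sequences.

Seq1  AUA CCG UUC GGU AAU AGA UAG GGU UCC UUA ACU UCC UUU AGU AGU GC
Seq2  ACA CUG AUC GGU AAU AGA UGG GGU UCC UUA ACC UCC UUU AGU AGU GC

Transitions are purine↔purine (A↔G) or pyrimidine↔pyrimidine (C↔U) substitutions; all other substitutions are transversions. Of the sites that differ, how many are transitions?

4

Differing sites — 2:U/C (Ti); 5:C/U (Ti); 7:U/A (Tv); 20:A/G (Ti); 33:U/C (Ti).
Of the 5 differences, 4 transitions and 1 transversion, so the answer is 4.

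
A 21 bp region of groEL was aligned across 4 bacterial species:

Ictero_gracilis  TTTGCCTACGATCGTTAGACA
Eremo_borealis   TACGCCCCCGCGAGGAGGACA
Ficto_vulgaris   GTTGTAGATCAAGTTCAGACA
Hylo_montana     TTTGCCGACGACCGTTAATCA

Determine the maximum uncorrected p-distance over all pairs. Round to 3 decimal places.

0.762

Pairwise Hamming distances:
  Ictero_gracilis vs Eremo_borealis: 10
  Ictero_gracilis vs Ficto_vulgaris: 10
  Ictero_gracilis vs Hylo_montana: 4
  Eremo_borealis vs Ficto_vulgaris: 16
  Eremo_borealis vs Hylo_montana: 12
  Ficto_vulgaris vs Hylo_montana: 11
The largest is 16 mismatches, between Eremo_borealis and Ficto_vulgaris; p = 16/21 = 0.762.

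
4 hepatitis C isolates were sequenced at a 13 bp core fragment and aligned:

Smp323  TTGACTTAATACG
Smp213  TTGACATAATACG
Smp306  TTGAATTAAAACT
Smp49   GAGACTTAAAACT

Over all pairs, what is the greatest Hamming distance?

5

Pairwise Hamming distances:
  Smp323 vs Smp213: 1
  Smp323 vs Smp306: 3
  Smp323 vs Smp49: 4
  Smp213 vs Smp306: 4
  Smp213 vs Smp49: 5
  Smp306 vs Smp49: 3
The largest is 5, between Smp213 and Smp49.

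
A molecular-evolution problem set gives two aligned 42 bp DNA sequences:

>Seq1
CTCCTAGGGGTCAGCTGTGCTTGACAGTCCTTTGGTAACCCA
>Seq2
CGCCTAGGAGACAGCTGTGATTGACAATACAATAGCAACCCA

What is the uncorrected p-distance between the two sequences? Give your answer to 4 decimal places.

Differing sites — 2:T/G; 9:G/A; 11:T/A; 20:C/A; 27:G/A; 29:C/A; 31:T/A; 32:T/A; 34:G/A; 36:T/C.
There are 10 differences over 42 sites, so p = 10/42 = 0.2381.

0.2381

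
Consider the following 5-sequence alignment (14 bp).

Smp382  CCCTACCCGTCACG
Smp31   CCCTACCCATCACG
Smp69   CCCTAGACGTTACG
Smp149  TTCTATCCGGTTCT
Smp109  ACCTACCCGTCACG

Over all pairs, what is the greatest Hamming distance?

Pairwise Hamming distances:
  Smp382 vs Smp31: 1
  Smp382 vs Smp69: 3
  Smp382 vs Smp149: 7
  Smp382 vs Smp109: 1
  Smp31 vs Smp69: 4
  Smp31 vs Smp149: 8
  Smp31 vs Smp109: 2
  Smp69 vs Smp149: 7
  Smp69 vs Smp109: 4
  Smp149 vs Smp109: 7
The largest is 8, between Smp31 and Smp149.

8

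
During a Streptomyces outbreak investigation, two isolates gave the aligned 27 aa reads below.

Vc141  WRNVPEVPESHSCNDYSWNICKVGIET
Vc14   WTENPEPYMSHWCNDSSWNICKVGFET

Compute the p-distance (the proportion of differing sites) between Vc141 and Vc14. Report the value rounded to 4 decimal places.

0.3333

The sequences differ at positions 2 (R/T), 3 (N/E), 4 (V/N), 7 (V/P), 8 (P/Y), 9 (E/M), 12 (S/W), 16 (Y/S), 25 (I/F).
There are 9 differences over 27 sites, so p = 9/27 = 0.3333.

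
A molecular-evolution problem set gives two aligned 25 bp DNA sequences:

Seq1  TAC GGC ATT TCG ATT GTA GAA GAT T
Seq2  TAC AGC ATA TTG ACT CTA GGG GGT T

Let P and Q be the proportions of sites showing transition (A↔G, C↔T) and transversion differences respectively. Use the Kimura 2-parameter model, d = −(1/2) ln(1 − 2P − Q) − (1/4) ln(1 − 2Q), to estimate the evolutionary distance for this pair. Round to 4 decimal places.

0.4541

Differing sites — 4:G/A (Ti); 9:T/A (Tv); 11:C/T (Ti); 14:T/C (Ti); 16:G/C (Tv); 20:A/G (Ti); 21:A/G (Ti); 23:A/G (Ti).
Of the 8 differences, 6 transitions and 2 transversions over 25 sites: P = 6/25 = 0.240000, Q = 2/25 = 0.080000.
d = −0.5·ln(0.440000) − 0.25·ln(0.840000) = −0.5·(-0.820981) − 0.25·(-0.174353) = 0.4541.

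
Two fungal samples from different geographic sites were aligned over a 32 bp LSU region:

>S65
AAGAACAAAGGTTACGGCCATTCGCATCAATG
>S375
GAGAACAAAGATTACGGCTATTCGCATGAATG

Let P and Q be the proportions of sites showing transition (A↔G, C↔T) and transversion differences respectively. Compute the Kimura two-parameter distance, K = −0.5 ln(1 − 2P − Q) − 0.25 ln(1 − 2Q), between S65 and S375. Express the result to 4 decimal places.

0.1396

The sequences differ at positions 1 (A/G, transition), 11 (G/A, transition), 19 (C/T, transition), 28 (C/G, transversion).
Of the 4 differences, 3 transitions and 1 transversion over 32 sites: P = 3/32 = 0.093750, Q = 1/32 = 0.031250.
d = −0.5·ln(0.781250) − 0.25·ln(0.937500) = −0.5·(-0.246860) − 0.25·(-0.064539) = 0.1396.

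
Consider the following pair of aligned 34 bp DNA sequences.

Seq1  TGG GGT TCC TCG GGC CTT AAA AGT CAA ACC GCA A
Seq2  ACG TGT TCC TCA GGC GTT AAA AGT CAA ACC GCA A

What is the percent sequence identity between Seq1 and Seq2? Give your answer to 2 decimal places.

85.29%

Differing sites — 1:T/A; 2:G/C; 4:G/T; 12:G/A; 16:C/G.
29 of the 34 sites match, so the percent identity is 29/34 × 100 = 85.29%.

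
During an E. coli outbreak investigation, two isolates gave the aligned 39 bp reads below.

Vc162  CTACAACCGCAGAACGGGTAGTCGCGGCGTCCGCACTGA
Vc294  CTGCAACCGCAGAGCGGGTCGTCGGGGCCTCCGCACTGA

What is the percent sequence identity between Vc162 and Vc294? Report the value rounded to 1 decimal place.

Differing sites — 3:A/G; 14:A/G; 20:A/C; 25:C/G; 29:G/C.
34 of the 39 sites match, so the percent identity is 34/39 × 100 = 87.2%.

87.2%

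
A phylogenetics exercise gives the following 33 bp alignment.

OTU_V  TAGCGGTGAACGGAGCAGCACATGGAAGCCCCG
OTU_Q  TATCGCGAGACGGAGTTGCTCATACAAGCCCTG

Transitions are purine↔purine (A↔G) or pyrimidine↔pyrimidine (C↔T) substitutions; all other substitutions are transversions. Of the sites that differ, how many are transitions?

5

Mismatches occur at site 3 (G↔T, transversion), site 6 (G↔C, transversion), site 7 (T↔G, transversion), site 8 (G↔A, transition), site 9 (A↔G, transition), site 16 (C↔T, transition), site 17 (A↔T, transversion), site 20 (A↔T, transversion), site 24 (G↔A, transition), site 25 (G↔C, transversion), site 32 (C↔T, transition).
Of the 11 differences, 5 transitions and 6 transversions, so the answer is 5.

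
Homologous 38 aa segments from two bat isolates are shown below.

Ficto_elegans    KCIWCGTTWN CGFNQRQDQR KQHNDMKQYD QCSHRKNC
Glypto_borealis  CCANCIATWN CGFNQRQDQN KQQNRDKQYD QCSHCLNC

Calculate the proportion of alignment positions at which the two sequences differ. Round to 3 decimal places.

0.289

Mismatches occur at site 1 (K↔C), site 3 (I↔A), site 4 (W↔N), site 6 (G↔I), site 7 (T↔A), site 20 (R↔N), site 23 (H↔Q), site 25 (D↔R), site 26 (M↔D), site 35 (R↔C), site 36 (K↔L).
There are 11 differences over 38 sites, so p = 11/38 = 0.289.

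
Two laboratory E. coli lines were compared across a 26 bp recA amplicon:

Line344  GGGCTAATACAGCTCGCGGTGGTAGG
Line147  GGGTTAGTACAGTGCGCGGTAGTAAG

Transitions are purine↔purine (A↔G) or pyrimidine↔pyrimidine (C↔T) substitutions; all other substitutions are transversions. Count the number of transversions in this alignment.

Mismatches occur at site 4 (C→T, transition), site 7 (A→G, transition), site 13 (C→T, transition), site 14 (T→G, transversion), site 21 (G→A, transition), site 25 (G→A, transition).
Of the 6 differences, 5 transitions and 1 transversion, so the answer is 1.

1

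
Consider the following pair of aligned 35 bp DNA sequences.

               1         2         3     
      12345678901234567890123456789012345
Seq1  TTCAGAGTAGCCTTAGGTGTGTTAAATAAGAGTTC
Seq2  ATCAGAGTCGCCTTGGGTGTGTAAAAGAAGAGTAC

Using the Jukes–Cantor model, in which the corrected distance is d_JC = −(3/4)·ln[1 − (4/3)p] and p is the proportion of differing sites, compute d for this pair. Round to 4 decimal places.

The sequences differ at positions 1 (T/A), 9 (A/C), 15 (A/G), 23 (T/A), 27 (T/G), 34 (T/A).
p = 6/35 = 0.171429.
d = −0.75 · ln(1 − (4/3)·0.171429) = −0.75 · ln(0.771428) = −0.75 · (-0.259512) = 0.1946.

0.1946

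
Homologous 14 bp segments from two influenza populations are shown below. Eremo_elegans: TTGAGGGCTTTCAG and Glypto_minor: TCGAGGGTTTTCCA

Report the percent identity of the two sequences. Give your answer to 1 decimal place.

Mismatches occur at site 2 (T↔C), site 8 (C↔T), site 13 (A↔C), site 14 (G↔A).
10 of the 14 sites match, so the percent identity is 10/14 × 100 = 71.4%.

71.4%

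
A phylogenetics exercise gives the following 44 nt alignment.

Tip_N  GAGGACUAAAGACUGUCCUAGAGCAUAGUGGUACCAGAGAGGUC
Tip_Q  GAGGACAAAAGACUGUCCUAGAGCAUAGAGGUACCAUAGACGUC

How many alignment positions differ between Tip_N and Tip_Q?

The sequences differ at positions 7 (U/A), 29 (U/A), 37 (G/U), 41 (G/C).
That gives 4 mismatches out of 44 aligned sites, so the Hamming distance is 4.

4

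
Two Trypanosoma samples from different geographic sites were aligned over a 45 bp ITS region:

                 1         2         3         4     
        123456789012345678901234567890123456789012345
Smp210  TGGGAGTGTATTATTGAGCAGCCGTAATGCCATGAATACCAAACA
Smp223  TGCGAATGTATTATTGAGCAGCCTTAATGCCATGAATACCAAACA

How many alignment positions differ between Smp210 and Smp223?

Differing sites — 3:G/C; 6:G/A; 24:G/T.
That gives 3 mismatches out of 45 aligned sites, so the Hamming distance is 3.

3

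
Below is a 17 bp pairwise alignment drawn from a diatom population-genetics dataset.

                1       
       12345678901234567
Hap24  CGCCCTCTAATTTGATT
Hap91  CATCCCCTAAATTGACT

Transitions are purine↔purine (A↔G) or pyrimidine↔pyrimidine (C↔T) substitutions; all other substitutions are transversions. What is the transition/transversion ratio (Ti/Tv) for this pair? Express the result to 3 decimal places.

4.000

Mismatches occur at site 2 (G→A, transition), site 3 (C→T, transition), site 6 (T→C, transition), site 11 (T→A, transversion), site 16 (T→C, transition).
Of the 5 differences, 4 transitions and 1 transversion, so Ti/Tv = 4/1 = 4.000.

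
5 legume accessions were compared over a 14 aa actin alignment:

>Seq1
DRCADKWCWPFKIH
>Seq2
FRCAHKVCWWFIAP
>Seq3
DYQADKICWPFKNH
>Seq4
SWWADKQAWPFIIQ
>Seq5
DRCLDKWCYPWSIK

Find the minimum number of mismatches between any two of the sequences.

4

Pairwise Hamming distances:
  Seq1 vs Seq2: 7
  Seq1 vs Seq3: 4
  Seq1 vs Seq4: 7
  Seq1 vs Seq5: 5
  Seq2 vs Seq3: 9
  Seq2 vs Seq4: 9
  Seq2 vs Seq5: 10
  Seq3 vs Seq4: 8
  Seq3 vs Seq5: 9
  Seq4 vs Seq5: 10
The smallest is 4, between Seq1 and Seq3.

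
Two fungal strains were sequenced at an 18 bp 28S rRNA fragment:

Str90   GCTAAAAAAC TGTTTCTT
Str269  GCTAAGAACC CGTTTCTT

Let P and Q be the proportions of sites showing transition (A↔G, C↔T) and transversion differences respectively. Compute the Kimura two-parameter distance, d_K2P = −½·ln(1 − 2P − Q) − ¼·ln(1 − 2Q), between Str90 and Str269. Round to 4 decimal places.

0.1922

The sequences differ at positions 6 (A/G, transition), 9 (A/C, transversion), 11 (T/C, transition).
Of the 3 differences, 2 transitions and 1 transversion over 18 sites: P = 2/18 = 0.111111, Q = 1/18 = 0.055556.
d = −0.5·ln(0.722222) − 0.25·ln(0.888888) = −0.5·(-0.325423) − 0.25·(-0.117784) = 0.1922.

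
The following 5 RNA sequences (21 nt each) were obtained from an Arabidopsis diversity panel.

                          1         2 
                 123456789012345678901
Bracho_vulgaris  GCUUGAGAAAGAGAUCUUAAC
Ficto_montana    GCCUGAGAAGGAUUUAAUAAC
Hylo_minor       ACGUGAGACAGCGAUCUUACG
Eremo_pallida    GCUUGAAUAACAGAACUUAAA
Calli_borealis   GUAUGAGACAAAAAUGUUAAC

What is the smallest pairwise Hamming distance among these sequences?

Pairwise Hamming distances:
  Bracho_vulgaris vs Ficto_montana: 6
  Bracho_vulgaris vs Hylo_minor: 6
  Bracho_vulgaris vs Eremo_pallida: 5
  Bracho_vulgaris vs Calli_borealis: 6
  Ficto_montana vs Hylo_minor: 11
  Ficto_montana vs Eremo_pallida: 11
  Ficto_montana vs Calli_borealis: 9
  Hylo_minor vs Eremo_pallida: 10
  Hylo_minor vs Calli_borealis: 9
  Eremo_pallida vs Calli_borealis: 10
The smallest is 5, between Bracho_vulgaris and Eremo_pallida.

5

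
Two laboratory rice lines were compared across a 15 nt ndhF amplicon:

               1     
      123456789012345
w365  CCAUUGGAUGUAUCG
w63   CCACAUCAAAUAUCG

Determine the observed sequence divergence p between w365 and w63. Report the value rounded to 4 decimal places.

0.4000

The sequences differ at positions 4 (U/C), 5 (U/A), 6 (G/U), 7 (G/C), 9 (U/A), 10 (G/A).
There are 6 differences over 15 sites, so p = 6/15 = 0.4000.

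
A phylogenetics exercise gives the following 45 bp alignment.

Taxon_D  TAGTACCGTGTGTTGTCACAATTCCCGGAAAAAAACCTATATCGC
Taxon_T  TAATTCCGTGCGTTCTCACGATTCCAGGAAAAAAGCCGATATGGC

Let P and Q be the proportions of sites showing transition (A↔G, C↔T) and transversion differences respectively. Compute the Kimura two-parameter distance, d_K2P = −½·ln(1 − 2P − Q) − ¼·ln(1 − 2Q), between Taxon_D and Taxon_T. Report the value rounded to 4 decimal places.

0.2333

The sequences differ at positions 3 (G/A, transition), 5 (A/T, transversion), 11 (T/C, transition), 15 (G/C, transversion), 20 (A/G, transition), 26 (C/A, transversion), 35 (A/G, transition), 38 (T/G, transversion), 43 (C/G, transversion).
Of the 9 differences, 4 transitions and 5 transversions over 45 sites: P = 4/45 = 0.088889, Q = 5/45 = 0.111111.
d = −0.5·ln(0.711111) − 0.25·ln(0.777778) = −0.5·(-0.340927) − 0.25·(-0.251314) = 0.2333.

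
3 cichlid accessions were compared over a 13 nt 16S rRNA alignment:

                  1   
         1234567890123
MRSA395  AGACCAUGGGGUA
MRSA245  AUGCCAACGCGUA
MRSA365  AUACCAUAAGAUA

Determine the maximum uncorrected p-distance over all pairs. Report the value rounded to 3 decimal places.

0.462

Pairwise Hamming distances:
  MRSA395 vs MRSA245: 5
  MRSA395 vs MRSA365: 4
  MRSA245 vs MRSA365: 6
The largest is 6 mismatches, between MRSA245 and MRSA365; p = 6/13 = 0.462.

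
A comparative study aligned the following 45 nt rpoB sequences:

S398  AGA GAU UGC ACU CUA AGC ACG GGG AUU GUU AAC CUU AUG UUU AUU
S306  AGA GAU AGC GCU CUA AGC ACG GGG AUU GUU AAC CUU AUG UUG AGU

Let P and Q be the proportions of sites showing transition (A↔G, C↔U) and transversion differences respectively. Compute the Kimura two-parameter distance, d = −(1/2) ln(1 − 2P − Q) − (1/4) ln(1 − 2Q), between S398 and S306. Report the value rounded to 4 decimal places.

Mismatches occur at site 7 (U↔A, transversion), site 10 (A↔G, transition), site 42 (U↔G, transversion), site 44 (U↔G, transversion).
Of the 4 differences, 1 transition and 3 transversions over 45 sites: P = 1/45 = 0.022222, Q = 3/45 = 0.066667.
d = −0.5·ln(0.888889) − 0.25·ln(0.866666) = −0.5·(-0.117783) − 0.25·(-0.143102) = 0.0947.

0.0947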